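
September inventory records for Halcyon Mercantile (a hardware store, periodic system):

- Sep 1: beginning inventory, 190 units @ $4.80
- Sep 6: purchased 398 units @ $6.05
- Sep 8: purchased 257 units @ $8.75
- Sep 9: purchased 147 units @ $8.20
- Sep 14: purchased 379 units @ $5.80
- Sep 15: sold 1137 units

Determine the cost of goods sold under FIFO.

COGS = $7,615.05

Sep 15, 1137 sold [FIFO — oldest first]: 190 @ $4.80 + 398 @ $6.05 + 257 @ $8.75 + 147 @ $8.20 + 145 @ $5.80 = $7,615.05
Ending inventory: 234 @ $5.80 = $1,357.20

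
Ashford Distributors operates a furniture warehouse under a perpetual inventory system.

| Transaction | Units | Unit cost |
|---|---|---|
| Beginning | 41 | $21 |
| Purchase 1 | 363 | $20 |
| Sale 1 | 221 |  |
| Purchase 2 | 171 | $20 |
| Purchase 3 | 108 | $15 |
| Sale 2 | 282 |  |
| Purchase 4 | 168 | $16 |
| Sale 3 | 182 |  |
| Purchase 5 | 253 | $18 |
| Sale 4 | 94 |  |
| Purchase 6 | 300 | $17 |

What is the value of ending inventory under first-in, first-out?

Sale 1 (221) [FIFO — oldest first]: 41 @ $21 + 180 @ $20 = $4,461
Sale 2 (282) [FIFO — oldest first]: 183 @ $20 + 99 @ $20 = $5,640
Sale 3 (182) [FIFO — oldest first]: 72 @ $20 + 108 @ $15 + 2 @ $16 = $3,092
Sale 4 (94) [FIFO — oldest first]: 94 @ $16 = $1,504
Total COGS = $4,461 + $5,640 + $3,092 + $1,504 = $14,697
Ending inventory: 72 @ $16 + 253 @ $18 + 300 @ $17 = $10,806
Check: goods available $25,503 = COGS $14,697 + ending $10,806

Ending inventory = $10,806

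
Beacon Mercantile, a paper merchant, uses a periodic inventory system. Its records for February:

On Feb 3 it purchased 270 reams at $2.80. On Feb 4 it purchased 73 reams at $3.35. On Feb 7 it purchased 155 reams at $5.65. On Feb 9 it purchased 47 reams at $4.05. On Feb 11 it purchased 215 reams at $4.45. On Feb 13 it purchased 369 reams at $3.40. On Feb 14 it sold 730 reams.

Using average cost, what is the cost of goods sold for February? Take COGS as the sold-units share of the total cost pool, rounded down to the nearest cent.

Feb 14, sell 730: 730/1129 × $4,278.00 → $2,766.11
Ending inventory (cost pool remaining) = $1,511.89

COGS = $2,766.11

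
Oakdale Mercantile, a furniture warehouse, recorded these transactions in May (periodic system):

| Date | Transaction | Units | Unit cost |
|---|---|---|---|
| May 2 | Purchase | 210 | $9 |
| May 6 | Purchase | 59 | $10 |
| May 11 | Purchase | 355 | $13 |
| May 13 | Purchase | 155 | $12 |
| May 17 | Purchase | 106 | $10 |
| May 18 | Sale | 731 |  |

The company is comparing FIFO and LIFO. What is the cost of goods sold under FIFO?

COGS = $8,379

FIFO COGS: 210 @ $9 + 59 @ $10 + 355 @ $13 + 107 @ $12 = $8,379
LIFO COGS: 106 @ $10 + 155 @ $12 + 355 @ $13 + 59 @ $10 + 56 @ $9 = $8,629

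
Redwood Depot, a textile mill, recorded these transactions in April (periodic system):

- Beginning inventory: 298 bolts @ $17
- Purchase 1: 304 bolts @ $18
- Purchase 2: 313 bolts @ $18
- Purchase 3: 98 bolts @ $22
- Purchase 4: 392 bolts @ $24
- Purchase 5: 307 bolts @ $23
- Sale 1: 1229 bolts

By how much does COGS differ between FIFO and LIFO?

FIFO COGS: 298 @ $17 + 304 @ $18 + 313 @ $18 + 98 @ $22 + 216 @ $24 = $23,512
LIFO COGS: 307 @ $23 + 392 @ $24 + 98 @ $22 + 313 @ $18 + 119 @ $18 = $26,401
Difference = |$23,512 − $26,401| = $2,889

$2,889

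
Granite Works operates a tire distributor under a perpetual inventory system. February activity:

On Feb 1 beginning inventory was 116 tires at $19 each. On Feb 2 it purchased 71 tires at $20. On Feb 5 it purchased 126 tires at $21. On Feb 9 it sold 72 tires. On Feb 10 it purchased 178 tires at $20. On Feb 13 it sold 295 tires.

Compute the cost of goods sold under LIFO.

COGS = $7,466

Feb 9, 72 sold [LIFO — newest first]: 72 @ $21 = $1,512
Feb 13, 295 sold [LIFO — newest first]: 178 @ $20 + 54 @ $21 + 63 @ $20 = $5,954
Total COGS = $1,512 + $5,954 = $7,466
Ending inventory: 116 @ $19 + 8 @ $20 = $2,364
Check: goods available $9,830 = COGS $7,466 + ending $2,364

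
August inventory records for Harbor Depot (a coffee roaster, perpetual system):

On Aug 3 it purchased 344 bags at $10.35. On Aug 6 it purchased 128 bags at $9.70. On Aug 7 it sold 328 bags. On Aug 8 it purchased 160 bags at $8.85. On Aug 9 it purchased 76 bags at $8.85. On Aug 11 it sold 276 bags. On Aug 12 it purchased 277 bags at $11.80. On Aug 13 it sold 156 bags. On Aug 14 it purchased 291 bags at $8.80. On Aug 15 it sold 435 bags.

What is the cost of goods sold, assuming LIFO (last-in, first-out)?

COGS = $11,881.65

Aug 7, 328 sold [LIFO — newest first]: 128 @ $9.70 + 200 @ $10.35 = $3,311.60
Aug 11, 276 sold [LIFO — newest first]: 76 @ $8.85 + 160 @ $8.85 + 40 @ $10.35 = $2,502.60
Aug 13, 156 sold [LIFO — newest first]: 156 @ $11.80 = $1,840.80
Aug 15, 435 sold [LIFO — newest first]: 291 @ $8.80 + 121 @ $11.80 + 23 @ $10.35 = $4,226.65
Total COGS = $3,311.60 + $2,502.60 + $1,840.80 + $4,226.65 = $11,881.65
Ending inventory: 81 @ $10.35 = $838.35
Check: goods available $12,720.00 = COGS $11,881.65 + ending $838.35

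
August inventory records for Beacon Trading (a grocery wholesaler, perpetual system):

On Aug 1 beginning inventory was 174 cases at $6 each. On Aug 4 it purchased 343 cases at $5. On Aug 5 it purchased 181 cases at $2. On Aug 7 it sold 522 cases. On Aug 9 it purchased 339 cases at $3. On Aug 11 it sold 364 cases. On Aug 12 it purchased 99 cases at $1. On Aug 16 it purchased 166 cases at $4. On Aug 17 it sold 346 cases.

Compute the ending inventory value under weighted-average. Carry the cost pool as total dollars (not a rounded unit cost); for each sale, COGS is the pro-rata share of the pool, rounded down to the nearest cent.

After Aug 1: 174 on hand, pool $1,044.00 (≈ $6.0000 each)
After Aug 4: 517 on hand, pool $2,759.00 (≈ $5.3366 each)
After Aug 5: 698 on hand, pool $3,121.00 (≈ $4.4713 each)
Aug 7, sell 522: 522/698 × $3,121.00 → $2,334.04
After Aug 9: 515 on hand, pool $1,803.96 (≈ $3.5028 each)
Aug 11, sell 364: 364/515 × $1,803.96 → $1,275.03
After Aug 12: 250 on hand, pool $627.93 (≈ $2.5117 each)
After Aug 16: 416 on hand, pool $1,291.93 (≈ $3.1056 each)
Aug 17, sell 346: 346/416 × $1,291.93 → $1,074.53
Total COGS = $2,334.04 + $1,275.03 + $1,074.53 = $4,683.60
Ending inventory (cost pool remaining) = $217.40

Ending inventory = $217.40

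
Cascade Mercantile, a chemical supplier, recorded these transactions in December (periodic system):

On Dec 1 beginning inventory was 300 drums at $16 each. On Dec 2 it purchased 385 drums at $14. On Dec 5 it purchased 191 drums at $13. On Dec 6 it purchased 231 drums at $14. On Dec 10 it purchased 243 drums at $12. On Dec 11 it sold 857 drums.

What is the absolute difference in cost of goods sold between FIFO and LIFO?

$1,105

FIFO COGS: 300 @ $16 + 385 @ $14 + 172 @ $13 = $12,426
LIFO COGS: 243 @ $12 + 231 @ $14 + 191 @ $13 + 192 @ $14 = $11,321
Difference = |$12,426 − $11,321| = $1,105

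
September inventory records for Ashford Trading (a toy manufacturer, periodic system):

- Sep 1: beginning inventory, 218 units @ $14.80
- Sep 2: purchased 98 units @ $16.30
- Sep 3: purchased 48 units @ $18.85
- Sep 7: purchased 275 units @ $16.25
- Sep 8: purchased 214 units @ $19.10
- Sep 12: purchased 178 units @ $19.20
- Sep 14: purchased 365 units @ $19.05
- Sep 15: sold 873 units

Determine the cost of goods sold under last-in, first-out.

COGS = $16,343.25

Sep 15, 873 sold [LIFO — newest first]: 365 @ $19.05 + 178 @ $19.20 + 214 @ $19.10 + 116 @ $16.25 = $16,343.25
Ending inventory: 218 @ $14.80 + 98 @ $16.30 + 48 @ $18.85 + 159 @ $16.25 = $8,312.35
Check: goods available $24,655.60 = COGS $16,343.25 + ending $8,312.35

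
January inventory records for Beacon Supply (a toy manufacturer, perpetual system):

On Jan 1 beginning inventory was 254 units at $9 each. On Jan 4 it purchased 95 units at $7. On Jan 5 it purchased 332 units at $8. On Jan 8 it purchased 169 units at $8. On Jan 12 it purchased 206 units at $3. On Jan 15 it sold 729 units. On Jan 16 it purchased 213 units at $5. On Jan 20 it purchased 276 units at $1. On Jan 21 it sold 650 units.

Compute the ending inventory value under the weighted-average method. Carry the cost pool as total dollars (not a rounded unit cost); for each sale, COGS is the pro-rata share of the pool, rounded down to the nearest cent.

After Jan 1: 254 on hand, pool $2,286.00 (≈ $9.0000 each)
After Jan 4: 349 on hand, pool $2,951.00 (≈ $8.4556 each)
After Jan 5: 681 on hand, pool $5,607.00 (≈ $8.2335 each)
After Jan 8: 850 on hand, pool $6,959.00 (≈ $8.1871 each)
After Jan 12: 1056 on hand, pool $7,577.00 (≈ $7.1752 each)
Jan 15, sell 729: 729/1056 × $7,577.00 → $5,230.71
After Jan 16: 540 on hand, pool $3,411.29 (≈ $6.3172 each)
After Jan 20: 816 on hand, pool $3,687.29 (≈ $4.5187 each)
Jan 21, sell 650: 650/816 × $3,687.29 → $2,937.17
Total COGS = $5,230.71 + $2,937.17 = $8,167.88
Ending inventory (cost pool remaining) = $750.12
Check: goods available $8,918.00 = COGS $8,167.88 + ending $750.12

Ending inventory = $750.12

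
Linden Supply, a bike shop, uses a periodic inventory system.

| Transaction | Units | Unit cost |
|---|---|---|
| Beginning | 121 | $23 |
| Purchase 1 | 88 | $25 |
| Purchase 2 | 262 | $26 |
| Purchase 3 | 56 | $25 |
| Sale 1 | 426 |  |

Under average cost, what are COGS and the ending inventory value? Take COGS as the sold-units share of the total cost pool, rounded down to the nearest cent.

Sale 1, sell 426: 426/527 × $13,195.00 → $10,666.16
Ending inventory (cost pool remaining) = $2,528.84

COGS = $10,666.16; ending inventory = $2,528.84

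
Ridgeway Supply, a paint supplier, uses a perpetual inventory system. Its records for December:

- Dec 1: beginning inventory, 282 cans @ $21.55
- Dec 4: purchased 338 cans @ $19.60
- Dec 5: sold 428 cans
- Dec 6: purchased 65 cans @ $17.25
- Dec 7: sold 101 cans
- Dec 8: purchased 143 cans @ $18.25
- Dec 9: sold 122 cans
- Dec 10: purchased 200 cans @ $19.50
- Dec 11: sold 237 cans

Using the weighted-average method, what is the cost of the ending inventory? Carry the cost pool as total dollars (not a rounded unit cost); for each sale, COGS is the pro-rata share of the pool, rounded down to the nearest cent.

Ending inventory = $2,696.48

After Dec 1: 282 on hand, pool $6,077.10 (≈ $21.5500 each)
After Dec 4: 620 on hand, pool $12,701.90 (≈ $20.4869 each)
Dec 5, sell 428: 428/620 × $12,701.90 → $8,768.40
After Dec 6: 257 on hand, pool $5,054.75 (≈ $19.6683 each)
Dec 7, sell 101: 101/257 × $5,054.75 → $1,986.49
After Dec 8: 299 on hand, pool $5,678.01 (≈ $18.9900 each)
Dec 9, sell 122: 122/299 × $5,678.01 → $2,316.78
After Dec 10: 377 on hand, pool $7,261.23 (≈ $19.2606 each)
Dec 11, sell 237: 237/377 × $7,261.23 → $4,564.75
Total COGS = $8,768.40 + $1,986.49 + $2,316.78 + $4,564.75 = $17,636.42
Ending inventory (cost pool remaining) = $2,696.48
Check: goods available $20,332.90 = COGS $17,636.42 + ending $2,696.48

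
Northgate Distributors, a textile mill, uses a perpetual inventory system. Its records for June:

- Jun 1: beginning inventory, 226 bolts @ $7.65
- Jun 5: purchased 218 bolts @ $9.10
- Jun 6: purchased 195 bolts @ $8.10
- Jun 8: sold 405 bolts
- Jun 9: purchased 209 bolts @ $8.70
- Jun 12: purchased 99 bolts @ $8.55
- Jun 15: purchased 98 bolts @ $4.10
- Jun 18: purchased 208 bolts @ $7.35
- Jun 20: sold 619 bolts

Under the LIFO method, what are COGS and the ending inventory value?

COGS = $8,131.35; ending inventory = $1,756.20

Jun 8, 405 sold [LIFO — newest first]: 195 @ $8.10 + 210 @ $9.10 = $3,490.50
Jun 20, 619 sold [LIFO — newest first]: 208 @ $7.35 + 98 @ $4.10 + 99 @ $8.55 + 209 @ $8.70 + 5 @ $9.10 = $4,640.85
Total COGS = $3,490.50 + $4,640.85 = $8,131.35
Ending inventory: 226 @ $7.65 + 3 @ $9.10 = $1,756.20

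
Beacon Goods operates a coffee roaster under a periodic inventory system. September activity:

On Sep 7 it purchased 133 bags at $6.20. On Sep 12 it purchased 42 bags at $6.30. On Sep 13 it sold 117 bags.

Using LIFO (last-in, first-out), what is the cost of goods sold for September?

Sep 13, 117 sold [LIFO — newest first]: 42 @ $6.30 + 75 @ $6.20 = $729.60
Ending inventory: 58 @ $6.20 = $359.60

COGS = $729.60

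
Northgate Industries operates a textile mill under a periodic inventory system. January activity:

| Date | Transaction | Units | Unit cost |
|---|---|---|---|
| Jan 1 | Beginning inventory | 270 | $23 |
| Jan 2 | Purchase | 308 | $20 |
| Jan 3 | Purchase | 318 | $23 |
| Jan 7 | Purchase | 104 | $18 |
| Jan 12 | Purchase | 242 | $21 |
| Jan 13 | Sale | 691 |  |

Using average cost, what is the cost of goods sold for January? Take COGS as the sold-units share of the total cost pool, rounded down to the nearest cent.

Jan 13, sell 691: 691/1242 × $26,638.00 → $14,820.33
Ending inventory (cost pool remaining) = $11,817.67

COGS = $14,820.33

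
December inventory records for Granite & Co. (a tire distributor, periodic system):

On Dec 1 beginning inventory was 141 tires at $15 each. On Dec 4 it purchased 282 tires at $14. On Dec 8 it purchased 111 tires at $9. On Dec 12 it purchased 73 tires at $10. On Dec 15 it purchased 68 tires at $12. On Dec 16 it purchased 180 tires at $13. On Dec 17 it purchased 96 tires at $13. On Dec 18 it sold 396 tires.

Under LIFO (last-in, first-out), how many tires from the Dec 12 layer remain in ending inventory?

Dec 18, 396 sold [LIFO — newest first]: 96 @ $13 + 180 @ $13 + 68 @ $12 + 52 @ $10 = $4,924
Ending inventory: 141 @ $15 + 282 @ $14 + 111 @ $9 + 21 @ $10 = $7,272
Check: goods available $12,196 = COGS $4,924 + ending $7,272

21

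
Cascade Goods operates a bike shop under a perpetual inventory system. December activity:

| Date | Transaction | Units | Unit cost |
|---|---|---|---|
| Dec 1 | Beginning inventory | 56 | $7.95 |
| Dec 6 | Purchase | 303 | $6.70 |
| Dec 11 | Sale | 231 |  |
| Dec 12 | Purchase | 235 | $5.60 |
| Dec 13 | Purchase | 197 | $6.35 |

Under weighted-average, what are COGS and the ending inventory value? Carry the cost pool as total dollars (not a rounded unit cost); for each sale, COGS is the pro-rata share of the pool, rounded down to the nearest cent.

COGS = $1,592.74; ending inventory = $3,449.51

After Dec 1: 56 on hand, pool $445.20 (≈ $7.9500 each)
After Dec 6: 359 on hand, pool $2,475.30 (≈ $6.8950 each)
Dec 11, sell 231: 231/359 × $2,475.30 → $1,592.74
After Dec 12: 363 on hand, pool $2,198.56 (≈ $6.0566 each)
After Dec 13: 560 on hand, pool $3,449.51 (≈ $6.1598 each)
Ending inventory (cost pool remaining) = $3,449.51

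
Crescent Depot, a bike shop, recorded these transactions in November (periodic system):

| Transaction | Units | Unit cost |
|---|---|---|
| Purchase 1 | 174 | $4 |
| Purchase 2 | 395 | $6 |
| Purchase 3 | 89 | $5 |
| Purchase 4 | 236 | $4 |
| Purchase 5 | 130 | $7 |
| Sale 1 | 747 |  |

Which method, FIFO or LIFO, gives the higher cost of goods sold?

FIFO COGS: 174 @ $4 + 395 @ $6 + 89 @ $5 + 89 @ $4 = $3,867
LIFO COGS: 130 @ $7 + 236 @ $4 + 89 @ $5 + 292 @ $6 = $4,051

LIFO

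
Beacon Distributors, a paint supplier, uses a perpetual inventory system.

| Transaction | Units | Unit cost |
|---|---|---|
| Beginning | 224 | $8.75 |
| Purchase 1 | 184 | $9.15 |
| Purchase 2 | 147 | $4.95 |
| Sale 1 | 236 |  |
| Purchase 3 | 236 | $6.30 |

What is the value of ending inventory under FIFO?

Ending inventory = $3,788.25

Sale 1 (236) [FIFO — oldest first]: 224 @ $8.75 + 12 @ $9.15 = $2,069.80
Ending inventory: 172 @ $9.15 + 147 @ $4.95 + 236 @ $6.30 = $3,788.25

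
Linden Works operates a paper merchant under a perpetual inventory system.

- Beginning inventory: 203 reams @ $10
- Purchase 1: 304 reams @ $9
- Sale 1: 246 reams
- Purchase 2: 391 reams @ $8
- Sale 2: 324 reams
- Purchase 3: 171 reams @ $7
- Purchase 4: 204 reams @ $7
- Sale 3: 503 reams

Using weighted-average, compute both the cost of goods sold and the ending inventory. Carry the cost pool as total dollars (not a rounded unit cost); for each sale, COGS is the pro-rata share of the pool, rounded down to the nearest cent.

COGS = $8,973.37; ending inventory = $1,545.63

After Beginning: 203 on hand, pool $2,030.00 (≈ $10.0000 each)
After Purchase 1: 507 on hand, pool $4,766.00 (≈ $9.4004 each)
Sale 1, sell 246: 246/507 × $4,766.00 → $2,312.49
After Purchase 2: 652 on hand, pool $5,581.51 (≈ $8.5606 each)
Sale 2, sell 324: 324/652 × $5,581.51 → $2,773.63
After Purchase 3: 499 on hand, pool $4,004.88 (≈ $8.0258 each)
After Purchase 4: 703 on hand, pool $5,432.88 (≈ $7.7281 each)
Sale 3, sell 503: 503/703 × $5,432.88 → $3,887.25
Total COGS = $2,312.49 + $2,773.63 + $3,887.25 = $8,973.37
Ending inventory (cost pool remaining) = $1,545.63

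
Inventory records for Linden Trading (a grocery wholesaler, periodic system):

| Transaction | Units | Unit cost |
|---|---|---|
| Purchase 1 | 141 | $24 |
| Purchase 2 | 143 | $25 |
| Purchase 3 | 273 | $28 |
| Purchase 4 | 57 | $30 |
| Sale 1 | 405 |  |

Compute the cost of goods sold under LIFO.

COGS = $11,229

Sale 1 (405) [LIFO — newest first]: 57 @ $30 + 273 @ $28 + 75 @ $25 = $11,229
Ending inventory: 141 @ $24 + 68 @ $25 = $5,084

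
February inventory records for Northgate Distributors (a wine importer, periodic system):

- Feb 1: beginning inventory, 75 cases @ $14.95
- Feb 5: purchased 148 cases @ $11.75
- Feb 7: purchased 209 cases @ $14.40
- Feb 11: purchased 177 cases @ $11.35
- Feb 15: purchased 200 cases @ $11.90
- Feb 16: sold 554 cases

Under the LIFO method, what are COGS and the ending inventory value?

Feb 16, 554 sold [LIFO — newest first]: 200 @ $11.90 + 177 @ $11.35 + 177 @ $14.40 = $6,937.75
Ending inventory: 75 @ $14.95 + 148 @ $11.75 + 32 @ $14.40 = $3,321.05
Check: goods available $10,258.80 = COGS $6,937.75 + ending $3,321.05

COGS = $6,937.75; ending inventory = $3,321.05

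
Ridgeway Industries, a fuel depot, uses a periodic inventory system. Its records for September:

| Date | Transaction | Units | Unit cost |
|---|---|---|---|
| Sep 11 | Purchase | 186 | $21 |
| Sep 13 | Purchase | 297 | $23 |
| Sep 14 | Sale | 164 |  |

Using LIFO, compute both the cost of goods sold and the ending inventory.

Sep 14, 164 sold [LIFO — newest first]: 164 @ $23 = $3,772
Ending inventory: 186 @ $21 + 133 @ $23 = $6,965
Check: goods available $10,737 = COGS $3,772 + ending $6,965

COGS = $3,772; ending inventory = $6,965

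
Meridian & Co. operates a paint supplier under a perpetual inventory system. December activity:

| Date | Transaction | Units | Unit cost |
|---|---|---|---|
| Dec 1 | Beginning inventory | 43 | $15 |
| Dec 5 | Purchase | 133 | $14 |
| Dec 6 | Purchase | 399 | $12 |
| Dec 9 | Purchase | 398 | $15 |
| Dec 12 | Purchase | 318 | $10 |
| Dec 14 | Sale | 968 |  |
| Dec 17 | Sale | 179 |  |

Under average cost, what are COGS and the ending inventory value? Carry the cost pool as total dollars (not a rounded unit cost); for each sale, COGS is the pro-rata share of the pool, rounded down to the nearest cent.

COGS = $14,610.69; ending inventory = $1,834.31

After Dec 1: 43 on hand, pool $645.00 (≈ $15.0000 each)
After Dec 5: 176 on hand, pool $2,507.00 (≈ $14.2443 each)
After Dec 6: 575 on hand, pool $7,295.00 (≈ $12.6870 each)
After Dec 9: 973 on hand, pool $13,265.00 (≈ $13.6331 each)
After Dec 12: 1291 on hand, pool $16,445.00 (≈ $12.7382 each)
Dec 14, sell 968: 968/1291 × $16,445.00 → $12,330.56
Dec 17, sell 179: 179/323 × $4,114.44 → $2,280.13
Total COGS = $12,330.56 + $2,280.13 = $14,610.69
Ending inventory (cost pool remaining) = $1,834.31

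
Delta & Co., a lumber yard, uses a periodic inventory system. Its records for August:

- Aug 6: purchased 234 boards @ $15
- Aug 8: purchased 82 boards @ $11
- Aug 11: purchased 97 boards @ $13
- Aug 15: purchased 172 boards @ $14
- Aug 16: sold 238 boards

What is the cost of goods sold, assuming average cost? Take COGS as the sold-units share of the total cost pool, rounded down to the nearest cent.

COGS = $3,287.65

Aug 16, sell 238: 238/585 × $8,081.00 → $3,287.65
Ending inventory (cost pool remaining) = $4,793.35
Check: goods available $8,081.00 = COGS $3,287.65 + ending $4,793.35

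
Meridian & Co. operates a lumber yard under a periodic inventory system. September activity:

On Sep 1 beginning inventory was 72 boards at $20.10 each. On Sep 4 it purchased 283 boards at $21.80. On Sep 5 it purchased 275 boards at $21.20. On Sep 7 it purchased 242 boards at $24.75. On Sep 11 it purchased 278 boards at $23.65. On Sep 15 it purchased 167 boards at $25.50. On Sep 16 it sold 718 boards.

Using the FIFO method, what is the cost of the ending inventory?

Ending inventory = $14,644.70

Sep 16, 718 sold [FIFO — oldest first]: 72 @ $20.10 + 283 @ $21.80 + 275 @ $21.20 + 88 @ $24.75 = $15,624.60
Ending inventory: 154 @ $24.75 + 278 @ $23.65 + 167 @ $25.50 = $14,644.70
Check: goods available $30,269.30 = COGS $15,624.60 + ending $14,644.70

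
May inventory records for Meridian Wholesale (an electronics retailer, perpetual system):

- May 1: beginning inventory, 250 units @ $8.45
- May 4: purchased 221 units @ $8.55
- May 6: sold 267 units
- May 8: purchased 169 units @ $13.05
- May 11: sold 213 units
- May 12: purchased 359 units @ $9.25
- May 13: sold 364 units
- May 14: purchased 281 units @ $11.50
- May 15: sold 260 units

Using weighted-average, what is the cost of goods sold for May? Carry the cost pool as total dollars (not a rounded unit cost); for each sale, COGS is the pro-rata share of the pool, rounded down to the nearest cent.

After May 1: 250 on hand, pool $2,112.50 (≈ $8.4500 each)
After May 4: 471 on hand, pool $4,002.05 (≈ $8.4969 each)
May 6, sell 267: 267/471 × $4,002.05 → $2,268.67
After May 8: 373 on hand, pool $3,938.83 (≈ $10.5599 each)
May 11, sell 213: 213/373 × $3,938.83 → $2,249.25
After May 12: 519 on hand, pool $5,010.33 (≈ $9.6538 each)
May 13, sell 364: 364/519 × $5,010.33 → $3,513.98
After May 14: 436 on hand, pool $4,727.85 (≈ $10.8437 each)
May 15, sell 260: 260/436 × $4,727.85 → $2,819.36
Total COGS = $2,268.67 + $2,249.25 + $3,513.98 + $2,819.36 = $10,851.26
Ending inventory (cost pool remaining) = $1,908.49
Check: goods available $12,759.75 = COGS $10,851.26 + ending $1,908.49

COGS = $10,851.26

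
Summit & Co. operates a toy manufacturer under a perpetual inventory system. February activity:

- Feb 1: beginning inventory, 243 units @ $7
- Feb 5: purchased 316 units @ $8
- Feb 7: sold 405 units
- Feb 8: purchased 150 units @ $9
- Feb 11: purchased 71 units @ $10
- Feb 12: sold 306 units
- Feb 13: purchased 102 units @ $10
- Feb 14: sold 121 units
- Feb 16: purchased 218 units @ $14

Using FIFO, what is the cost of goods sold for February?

COGS = $6,809

Feb 7, 405 sold [FIFO — oldest first]: 243 @ $7 + 162 @ $8 = $2,997
Feb 12, 306 sold [FIFO — oldest first]: 154 @ $8 + 150 @ $9 + 2 @ $10 = $2,602
Feb 14, 121 sold [FIFO — oldest first]: 69 @ $10 + 52 @ $10 = $1,210
Total COGS = $2,997 + $2,602 + $1,210 = $6,809
Ending inventory: 50 @ $10 + 218 @ $14 = $3,552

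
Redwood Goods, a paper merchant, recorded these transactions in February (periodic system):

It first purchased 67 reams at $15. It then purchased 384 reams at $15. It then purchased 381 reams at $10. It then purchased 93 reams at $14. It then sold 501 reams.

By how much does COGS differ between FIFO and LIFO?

$1,748

FIFO COGS: 67 @ $15 + 384 @ $15 + 50 @ $10 = $7,265
LIFO COGS: 93 @ $14 + 381 @ $10 + 27 @ $15 = $5,517
Difference = |$7,265 − $5,517| = $1,748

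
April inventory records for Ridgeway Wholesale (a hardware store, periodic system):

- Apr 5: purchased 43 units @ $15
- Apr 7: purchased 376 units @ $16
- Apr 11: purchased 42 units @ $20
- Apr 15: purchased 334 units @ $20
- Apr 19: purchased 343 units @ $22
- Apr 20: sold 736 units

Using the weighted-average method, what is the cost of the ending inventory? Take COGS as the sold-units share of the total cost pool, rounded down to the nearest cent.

Apr 20, sell 736: 736/1138 × $21,727.00 → $14,051.90
Ending inventory (cost pool remaining) = $7,675.10
Check: goods available $21,727.00 = COGS $14,051.90 + ending $7,675.10

Ending inventory = $7,675.10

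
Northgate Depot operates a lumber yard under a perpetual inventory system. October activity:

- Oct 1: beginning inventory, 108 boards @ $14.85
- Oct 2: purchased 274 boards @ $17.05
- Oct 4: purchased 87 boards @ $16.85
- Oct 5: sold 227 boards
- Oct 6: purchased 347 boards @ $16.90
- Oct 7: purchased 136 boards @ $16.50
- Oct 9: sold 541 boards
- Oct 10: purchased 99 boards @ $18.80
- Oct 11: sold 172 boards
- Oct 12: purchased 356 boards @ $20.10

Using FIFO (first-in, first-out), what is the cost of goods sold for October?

Oct 5, 227 sold [FIFO — oldest first]: 108 @ $14.85 + 119 @ $17.05 = $3,632.75
Oct 9, 541 sold [FIFO — oldest first]: 155 @ $17.05 + 87 @ $16.85 + 299 @ $16.90 = $9,161.80
Oct 11, 172 sold [FIFO — oldest first]: 48 @ $16.90 + 124 @ $16.50 = $2,857.20
Total COGS = $3,632.75 + $9,161.80 + $2,857.20 = $15,651.75
Ending inventory: 12 @ $16.50 + 99 @ $18.80 + 356 @ $20.10 = $9,214.80
Check: goods available $24,866.55 = COGS $15,651.75 + ending $9,214.80

COGS = $15,651.75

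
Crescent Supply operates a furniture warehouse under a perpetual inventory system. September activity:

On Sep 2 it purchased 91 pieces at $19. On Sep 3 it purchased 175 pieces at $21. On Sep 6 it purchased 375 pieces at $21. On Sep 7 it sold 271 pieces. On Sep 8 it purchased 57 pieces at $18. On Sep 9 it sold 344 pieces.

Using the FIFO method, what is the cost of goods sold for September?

Sep 7, 271 sold [FIFO — oldest first]: 91 @ $19 + 175 @ $21 + 5 @ $21 = $5,509
Sep 9, 344 sold [FIFO — oldest first]: 344 @ $21 = $7,224
Total COGS = $5,509 + $7,224 = $12,733
Ending inventory: 26 @ $21 + 57 @ $18 = $1,572
Check: goods available $14,305 = COGS $12,733 + ending $1,572

COGS = $12,733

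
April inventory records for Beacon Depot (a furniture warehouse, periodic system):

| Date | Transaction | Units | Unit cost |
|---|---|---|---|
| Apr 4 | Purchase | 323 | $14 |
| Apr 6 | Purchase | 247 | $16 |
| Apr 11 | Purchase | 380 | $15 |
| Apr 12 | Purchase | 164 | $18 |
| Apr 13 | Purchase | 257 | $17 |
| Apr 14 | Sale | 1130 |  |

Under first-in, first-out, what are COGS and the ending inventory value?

COGS = $17,398; ending inventory = $4,097

Apr 14, 1130 sold [FIFO — oldest first]: 323 @ $14 + 247 @ $16 + 380 @ $15 + 164 @ $18 + 16 @ $17 = $17,398
Ending inventory: 241 @ $17 = $4,097
Check: goods available $21,495 = COGS $17,398 + ending $4,097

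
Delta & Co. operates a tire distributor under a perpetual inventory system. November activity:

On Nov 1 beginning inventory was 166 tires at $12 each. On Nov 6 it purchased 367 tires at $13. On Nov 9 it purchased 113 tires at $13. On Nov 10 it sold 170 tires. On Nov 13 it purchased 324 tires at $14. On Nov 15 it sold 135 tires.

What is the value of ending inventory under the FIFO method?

Ending inventory = $8,969

Nov 10, 170 sold [FIFO — oldest first]: 166 @ $12 + 4 @ $13 = $2,044
Nov 15, 135 sold [FIFO — oldest first]: 135 @ $13 = $1,755
Total COGS = $2,044 + $1,755 = $3,799
Ending inventory: 228 @ $13 + 113 @ $13 + 324 @ $14 = $8,969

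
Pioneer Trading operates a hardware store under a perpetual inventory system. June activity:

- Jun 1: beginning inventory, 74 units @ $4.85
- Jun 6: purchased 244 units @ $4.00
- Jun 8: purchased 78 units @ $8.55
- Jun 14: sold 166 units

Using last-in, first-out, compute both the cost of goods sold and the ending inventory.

COGS = $1,018.90; ending inventory = $982.90

Jun 14, 166 sold [LIFO — newest first]: 78 @ $8.55 + 88 @ $4.00 = $1,018.90
Ending inventory: 74 @ $4.85 + 156 @ $4.00 = $982.90
Check: goods available $2,001.80 = COGS $1,018.90 + ending $982.90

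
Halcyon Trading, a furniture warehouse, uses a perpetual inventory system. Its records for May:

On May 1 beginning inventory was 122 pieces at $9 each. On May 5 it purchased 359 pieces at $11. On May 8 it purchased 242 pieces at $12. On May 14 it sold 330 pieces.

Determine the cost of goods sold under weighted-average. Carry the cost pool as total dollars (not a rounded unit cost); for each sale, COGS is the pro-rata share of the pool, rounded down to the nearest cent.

COGS = $3,629.08

After May 1: 122 on hand, pool $1,098.00 (≈ $9.0000 each)
After May 5: 481 on hand, pool $5,047.00 (≈ $10.4927 each)
After May 8: 723 on hand, pool $7,951.00 (≈ $10.9972 each)
May 14, sell 330: 330/723 × $7,951.00 → $3,629.08
Ending inventory (cost pool remaining) = $4,321.92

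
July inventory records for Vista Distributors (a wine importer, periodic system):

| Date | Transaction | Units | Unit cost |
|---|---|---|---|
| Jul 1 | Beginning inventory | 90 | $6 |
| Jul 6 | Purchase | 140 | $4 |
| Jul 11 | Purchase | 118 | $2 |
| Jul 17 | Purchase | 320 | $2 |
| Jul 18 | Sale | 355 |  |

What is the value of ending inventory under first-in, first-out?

Ending inventory = $626

Jul 18, 355 sold [FIFO — oldest first]: 90 @ $6 + 140 @ $4 + 118 @ $2 + 7 @ $2 = $1,350
Ending inventory: 313 @ $2 = $626
Check: goods available $1,976 = COGS $1,350 + ending $626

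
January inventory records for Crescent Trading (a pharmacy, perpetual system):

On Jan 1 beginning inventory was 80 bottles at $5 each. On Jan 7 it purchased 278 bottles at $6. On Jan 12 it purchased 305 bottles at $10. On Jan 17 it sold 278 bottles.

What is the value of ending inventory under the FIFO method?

Ending inventory = $3,530

Jan 17, 278 sold [FIFO — oldest first]: 80 @ $5 + 198 @ $6 = $1,588
Ending inventory: 80 @ $6 + 305 @ $10 = $3,530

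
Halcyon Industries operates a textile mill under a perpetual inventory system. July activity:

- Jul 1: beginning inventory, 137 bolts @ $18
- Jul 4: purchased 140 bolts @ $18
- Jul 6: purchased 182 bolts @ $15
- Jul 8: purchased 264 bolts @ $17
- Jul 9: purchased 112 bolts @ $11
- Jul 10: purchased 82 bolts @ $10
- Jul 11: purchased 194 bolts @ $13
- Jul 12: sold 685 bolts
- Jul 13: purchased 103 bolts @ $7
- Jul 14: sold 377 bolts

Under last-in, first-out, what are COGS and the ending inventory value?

Jul 12, 685 sold [LIFO — newest first]: 194 @ $13 + 82 @ $10 + 112 @ $11 + 264 @ $17 + 33 @ $15 = $9,557
Jul 14, 377 sold [LIFO — newest first]: 103 @ $7 + 149 @ $15 + 125 @ $18 = $5,206
Total COGS = $9,557 + $5,206 = $14,763
Ending inventory: 137 @ $18 + 15 @ $18 = $2,736
Check: goods available $17,499 = COGS $14,763 + ending $2,736

COGS = $14,763; ending inventory = $2,736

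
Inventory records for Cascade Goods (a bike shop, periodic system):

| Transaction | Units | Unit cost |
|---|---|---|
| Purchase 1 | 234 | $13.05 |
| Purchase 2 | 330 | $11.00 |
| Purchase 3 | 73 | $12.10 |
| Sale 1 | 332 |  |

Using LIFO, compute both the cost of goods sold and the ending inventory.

COGS = $3,732.30; ending inventory = $3,834.70

Sale 1 (332) [LIFO — newest first]: 73 @ $12.10 + 259 @ $11.00 = $3,732.30
Ending inventory: 234 @ $13.05 + 71 @ $11.00 = $3,834.70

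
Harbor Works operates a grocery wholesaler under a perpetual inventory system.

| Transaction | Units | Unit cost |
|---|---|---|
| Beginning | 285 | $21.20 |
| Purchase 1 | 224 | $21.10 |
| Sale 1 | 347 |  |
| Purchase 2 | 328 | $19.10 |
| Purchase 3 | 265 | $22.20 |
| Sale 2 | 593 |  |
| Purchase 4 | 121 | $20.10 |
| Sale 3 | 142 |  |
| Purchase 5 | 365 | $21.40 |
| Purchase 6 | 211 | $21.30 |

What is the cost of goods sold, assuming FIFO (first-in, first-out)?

Sale 1 (347) [FIFO — oldest first]: 285 @ $21.20 + 62 @ $21.10 = $7,350.20
Sale 2 (593) [FIFO — oldest first]: 162 @ $21.10 + 328 @ $19.10 + 103 @ $22.20 = $11,969.60
Sale 3 (142) [FIFO — oldest first]: 142 @ $22.20 = $3,152.40
Total COGS = $7,350.20 + $11,969.60 + $3,152.40 = $22,472.20
Ending inventory: 20 @ $22.20 + 121 @ $20.10 + 365 @ $21.40 + 211 @ $21.30 = $15,181.40

COGS = $22,472.20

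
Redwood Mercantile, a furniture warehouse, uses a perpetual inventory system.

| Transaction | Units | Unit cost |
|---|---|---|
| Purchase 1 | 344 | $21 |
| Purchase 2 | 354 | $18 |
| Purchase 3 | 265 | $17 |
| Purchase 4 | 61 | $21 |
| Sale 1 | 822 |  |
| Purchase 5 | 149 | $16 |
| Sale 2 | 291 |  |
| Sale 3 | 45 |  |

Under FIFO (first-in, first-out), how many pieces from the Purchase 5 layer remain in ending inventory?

15

Sale 1 (822) [FIFO — oldest first]: 344 @ $21 + 354 @ $18 + 124 @ $17 = $15,704
Sale 2 (291) [FIFO — oldest first]: 141 @ $17 + 61 @ $21 + 89 @ $16 = $5,102
Sale 3 (45) [FIFO — oldest first]: 45 @ $16 = $720
Total COGS = $15,704 + $5,102 + $720 = $21,526
Ending inventory: 15 @ $16 = $240
Check: goods available $21,766 = COGS $21,526 + ending $240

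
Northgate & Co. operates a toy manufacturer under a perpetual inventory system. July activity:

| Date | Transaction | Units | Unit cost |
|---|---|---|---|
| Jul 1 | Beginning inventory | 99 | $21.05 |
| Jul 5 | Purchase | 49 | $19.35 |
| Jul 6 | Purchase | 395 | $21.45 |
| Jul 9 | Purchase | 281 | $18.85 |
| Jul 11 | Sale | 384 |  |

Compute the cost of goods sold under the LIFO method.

Jul 11, 384 sold [LIFO — newest first]: 281 @ $18.85 + 103 @ $21.45 = $7,506.20
Ending inventory: 99 @ $21.05 + 49 @ $19.35 + 292 @ $21.45 = $9,295.50
Check: goods available $16,801.70 = COGS $7,506.20 + ending $9,295.50

COGS = $7,506.20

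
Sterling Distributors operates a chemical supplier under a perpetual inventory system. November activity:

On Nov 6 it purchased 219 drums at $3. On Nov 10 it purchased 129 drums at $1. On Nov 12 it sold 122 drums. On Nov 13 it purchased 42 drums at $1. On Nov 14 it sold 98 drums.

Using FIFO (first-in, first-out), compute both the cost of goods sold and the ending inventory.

Nov 12, 122 sold [FIFO — oldest first]: 122 @ $3 = $366
Nov 14, 98 sold [FIFO — oldest first]: 97 @ $3 + 1 @ $1 = $292
Total COGS = $366 + $292 = $658
Ending inventory: 128 @ $1 + 42 @ $1 = $170

COGS = $658; ending inventory = $170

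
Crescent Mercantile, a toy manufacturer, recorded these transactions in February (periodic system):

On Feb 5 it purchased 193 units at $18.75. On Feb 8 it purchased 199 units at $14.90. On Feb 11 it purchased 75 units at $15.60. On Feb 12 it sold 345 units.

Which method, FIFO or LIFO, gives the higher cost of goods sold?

FIFO COGS: 193 @ $18.75 + 152 @ $14.90 = $5,883.55
LIFO COGS: 75 @ $15.60 + 199 @ $14.90 + 71 @ $18.75 = $5,466.35

FIFO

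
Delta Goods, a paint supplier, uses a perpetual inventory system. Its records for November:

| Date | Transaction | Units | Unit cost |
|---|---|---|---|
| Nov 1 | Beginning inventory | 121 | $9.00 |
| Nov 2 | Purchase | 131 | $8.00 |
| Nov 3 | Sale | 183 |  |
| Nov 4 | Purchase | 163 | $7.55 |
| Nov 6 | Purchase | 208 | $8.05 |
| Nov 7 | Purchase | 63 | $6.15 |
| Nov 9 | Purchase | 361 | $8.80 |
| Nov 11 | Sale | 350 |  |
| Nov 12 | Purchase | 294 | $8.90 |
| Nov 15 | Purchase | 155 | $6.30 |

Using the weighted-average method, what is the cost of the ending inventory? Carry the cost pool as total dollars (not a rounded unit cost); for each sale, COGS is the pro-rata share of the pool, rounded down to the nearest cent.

After Nov 1: 121 on hand, pool $1,089.00 (≈ $9.0000 each)
After Nov 2: 252 on hand, pool $2,137.00 (≈ $8.4802 each)
Nov 3, sell 183: 183/252 × $2,137.00 → $1,551.86
After Nov 4: 232 on hand, pool $1,815.79 (≈ $7.8267 each)
After Nov 6: 440 on hand, pool $3,490.19 (≈ $7.9322 each)
After Nov 7: 503 on hand, pool $3,877.64 (≈ $7.7090 each)
After Nov 9: 864 on hand, pool $7,054.44 (≈ $8.1649 each)
Nov 11, sell 350: 350/864 × $7,054.44 → $2,857.70
After Nov 12: 808 on hand, pool $6,813.34 (≈ $8.4324 each)
After Nov 15: 963 on hand, pool $7,789.84 (≈ $8.0891 each)
Total COGS = $1,551.86 + $2,857.70 = $4,409.56
Ending inventory (cost pool remaining) = $7,789.84

Ending inventory = $7,789.84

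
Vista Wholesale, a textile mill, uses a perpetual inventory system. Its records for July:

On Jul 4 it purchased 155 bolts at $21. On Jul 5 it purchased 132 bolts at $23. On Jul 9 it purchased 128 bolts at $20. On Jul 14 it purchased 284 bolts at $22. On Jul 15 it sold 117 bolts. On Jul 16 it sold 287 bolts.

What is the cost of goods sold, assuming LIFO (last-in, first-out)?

Jul 15, 117 sold [LIFO — newest first]: 117 @ $22 = $2,574
Jul 16, 287 sold [LIFO — newest first]: 167 @ $22 + 120 @ $20 = $6,074
Total COGS = $2,574 + $6,074 = $8,648
Ending inventory: 155 @ $21 + 132 @ $23 + 8 @ $20 = $6,451

COGS = $8,648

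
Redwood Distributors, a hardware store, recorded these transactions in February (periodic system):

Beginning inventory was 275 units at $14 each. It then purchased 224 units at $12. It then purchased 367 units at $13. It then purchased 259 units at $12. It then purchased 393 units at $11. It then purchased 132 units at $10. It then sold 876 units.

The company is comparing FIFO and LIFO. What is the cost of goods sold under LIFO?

COGS = $9,947

FIFO COGS: 275 @ $14 + 224 @ $12 + 367 @ $13 + 10 @ $12 = $11,429
LIFO COGS: 132 @ $10 + 393 @ $11 + 259 @ $12 + 92 @ $13 = $9,947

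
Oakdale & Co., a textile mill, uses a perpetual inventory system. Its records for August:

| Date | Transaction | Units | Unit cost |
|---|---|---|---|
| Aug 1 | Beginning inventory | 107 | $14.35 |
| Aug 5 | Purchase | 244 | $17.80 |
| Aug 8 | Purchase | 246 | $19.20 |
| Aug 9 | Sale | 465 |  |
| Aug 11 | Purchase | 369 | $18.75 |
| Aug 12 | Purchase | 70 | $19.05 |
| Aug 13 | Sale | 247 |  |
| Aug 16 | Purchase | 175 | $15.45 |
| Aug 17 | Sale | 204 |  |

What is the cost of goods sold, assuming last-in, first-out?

Aug 9, 465 sold [LIFO — newest first]: 246 @ $19.20 + 219 @ $17.80 = $8,621.40
Aug 13, 247 sold [LIFO — newest first]: 70 @ $19.05 + 177 @ $18.75 = $4,652.25
Aug 17, 204 sold [LIFO — newest first]: 175 @ $15.45 + 29 @ $18.75 = $3,247.50
Total COGS = $8,621.40 + $4,652.25 + $3,247.50 = $16,521.15
Ending inventory: 107 @ $14.35 + 25 @ $17.80 + 163 @ $18.75 = $5,036.70
Check: goods available $21,557.85 = COGS $16,521.15 + ending $5,036.70

COGS = $16,521.15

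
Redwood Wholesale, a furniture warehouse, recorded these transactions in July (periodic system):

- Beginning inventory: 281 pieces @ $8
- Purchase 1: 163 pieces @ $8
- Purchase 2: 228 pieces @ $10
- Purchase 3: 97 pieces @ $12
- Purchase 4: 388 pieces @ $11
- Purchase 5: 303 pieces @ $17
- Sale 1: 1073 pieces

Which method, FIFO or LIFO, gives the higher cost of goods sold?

LIFO

FIFO COGS: 281 @ $8 + 163 @ $8 + 228 @ $10 + 97 @ $12 + 304 @ $11 = $10,340
LIFO COGS: 303 @ $17 + 388 @ $11 + 97 @ $12 + 228 @ $10 + 57 @ $8 = $13,319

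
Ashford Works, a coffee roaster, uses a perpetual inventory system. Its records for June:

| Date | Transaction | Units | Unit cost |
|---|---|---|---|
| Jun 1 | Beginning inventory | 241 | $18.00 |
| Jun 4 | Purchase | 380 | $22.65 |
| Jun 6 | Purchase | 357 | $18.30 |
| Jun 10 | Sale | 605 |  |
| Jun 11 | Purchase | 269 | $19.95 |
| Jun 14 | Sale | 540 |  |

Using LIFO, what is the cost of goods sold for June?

Jun 10, 605 sold [LIFO — newest first]: 357 @ $18.30 + 248 @ $22.65 = $12,150.30
Jun 14, 540 sold [LIFO — newest first]: 269 @ $19.95 + 132 @ $22.65 + 139 @ $18.00 = $10,858.35
Total COGS = $12,150.30 + $10,858.35 = $23,008.65
Ending inventory: 102 @ $18.00 = $1,836.00
Check: goods available $24,844.65 = COGS $23,008.65 + ending $1,836.00

COGS = $23,008.65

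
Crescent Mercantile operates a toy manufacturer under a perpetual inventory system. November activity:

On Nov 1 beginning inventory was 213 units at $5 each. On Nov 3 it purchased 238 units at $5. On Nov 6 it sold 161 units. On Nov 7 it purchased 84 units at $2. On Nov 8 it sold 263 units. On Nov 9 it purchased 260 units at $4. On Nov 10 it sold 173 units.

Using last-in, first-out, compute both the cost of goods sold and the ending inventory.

Nov 6, 161 sold [LIFO — newest first]: 161 @ $5 = $805
Nov 8, 263 sold [LIFO — newest first]: 84 @ $2 + 77 @ $5 + 102 @ $5 = $1,063
Nov 10, 173 sold [LIFO — newest first]: 173 @ $4 = $692
Total COGS = $805 + $1,063 + $692 = $2,560
Ending inventory: 111 @ $5 + 87 @ $4 = $903

COGS = $2,560; ending inventory = $903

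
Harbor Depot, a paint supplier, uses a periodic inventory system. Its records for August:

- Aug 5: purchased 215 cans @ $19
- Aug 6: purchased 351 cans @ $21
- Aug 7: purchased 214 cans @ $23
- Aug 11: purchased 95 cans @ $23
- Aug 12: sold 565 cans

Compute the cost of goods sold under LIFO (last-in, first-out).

Aug 12, 565 sold [LIFO — newest first]: 95 @ $23 + 214 @ $23 + 256 @ $21 = $12,483
Ending inventory: 215 @ $19 + 95 @ $21 = $6,080

COGS = $12,483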